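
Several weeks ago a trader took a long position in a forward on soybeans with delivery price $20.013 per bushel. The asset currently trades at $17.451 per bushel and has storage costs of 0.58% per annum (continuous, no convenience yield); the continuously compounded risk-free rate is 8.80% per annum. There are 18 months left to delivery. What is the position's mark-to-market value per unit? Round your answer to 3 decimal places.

$0.065 per bushel

Current fair forward for the remaining 18 months: F = S·e^((r + u)·T), (r + u) = 0.0880 + 0.0058 = 0.0938
F = 17.451 · e^(0.0938 × 18/12) = 17.451 × 1.151079 = 20.0875
Value of long forward = (F − K)·e^(−rT) = (20.0875 − 20.013) · e^(−0.0880·18/12)
= 0.0745 × 0.876341 = 0.065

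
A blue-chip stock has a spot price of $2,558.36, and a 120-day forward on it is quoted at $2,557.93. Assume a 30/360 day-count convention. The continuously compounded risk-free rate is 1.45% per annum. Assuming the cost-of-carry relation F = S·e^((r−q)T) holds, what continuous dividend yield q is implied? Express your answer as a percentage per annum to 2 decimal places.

1.50%

From F = S·e^((r−q)T): (r − q) = ln(F/S)/T
ln(2557.93/2558.36) = ln(0.999832) = -0.000168
(r − q) = -0.000168 / (120/360) = -0.000504
q = r − ln(F/S)/T = 0.0145 + 0.000504 = 0.015004
q = 1.50%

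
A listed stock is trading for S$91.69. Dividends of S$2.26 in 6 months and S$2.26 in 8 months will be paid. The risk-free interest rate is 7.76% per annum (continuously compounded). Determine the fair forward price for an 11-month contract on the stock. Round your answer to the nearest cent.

PV(dividends) I = 2.26·e^(−0.0776·6/12) + 2.26·e^(−0.0776·8/12)
I = 2.1740 + 2.1461 = 4.3201
F = (S − I)·e^(rT) = (91.69 − 4.3201) · e^(0.0776·11/12)
= 87.3699 · e^0.071133 = 87.3699 × 1.073724 = S$93.81

S$93.81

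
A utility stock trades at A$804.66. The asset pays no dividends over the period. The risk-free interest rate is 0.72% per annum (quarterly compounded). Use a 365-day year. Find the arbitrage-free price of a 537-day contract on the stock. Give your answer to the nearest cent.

F = S · (1+r/4)^(4T)
= 804.66 × 1.010640
F = A$813.22

A$813.22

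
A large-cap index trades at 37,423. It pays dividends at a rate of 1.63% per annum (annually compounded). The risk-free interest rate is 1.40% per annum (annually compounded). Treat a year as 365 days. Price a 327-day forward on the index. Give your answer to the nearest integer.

37,347

F = S · (1+r)^T / (1+q)^T
= 37423 × 1.012533 / 1.014591 = 37423 × 0.997972
F = 37,347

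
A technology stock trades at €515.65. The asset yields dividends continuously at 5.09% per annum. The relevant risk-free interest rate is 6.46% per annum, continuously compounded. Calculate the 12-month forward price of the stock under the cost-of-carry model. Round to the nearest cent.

€522.76

F = S·e^((r − q)T) = 515.65 · e^((0.0646 − 0.0509) × 12/12)
= 515.65 · e^0.013700 = 515.65 × 1.013794
F = €522.76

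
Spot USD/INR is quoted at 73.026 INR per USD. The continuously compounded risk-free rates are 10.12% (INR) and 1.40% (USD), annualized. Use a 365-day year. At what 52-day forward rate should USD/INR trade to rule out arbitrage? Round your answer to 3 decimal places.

73.939

F = S·e^((r_INR − r_USD)T) = 73.026 · e^((0.1012 − 0.0140) × 52/365)
= 73.026 · e^0.012423 = 73.026 × 1.012500
F = 73.939 INR per USD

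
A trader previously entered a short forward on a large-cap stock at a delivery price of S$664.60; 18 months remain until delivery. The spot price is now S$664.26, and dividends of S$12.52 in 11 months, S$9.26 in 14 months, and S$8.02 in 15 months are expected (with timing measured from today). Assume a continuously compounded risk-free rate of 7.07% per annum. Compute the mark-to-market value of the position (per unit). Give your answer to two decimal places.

PV(remaining dividends) I = 12.52·e^(−0.0707·11/12) + 9.26·e^(−0.0707·14/12) + 8.02·e^(−0.0707·15/12) = 27.6028
Current forward F = (S − I)·e^(rT) = (664.26 − 27.6028)·e^(0.0707·18/12) = 636.6572 × 1.111877 = 707.8845
Value (long) = (F − K)·e^(−rT) = (707.8845 − 664.60) × 0.899380 = 38.9292
Short position value = −(long value) = -S$38.93

-S$38.93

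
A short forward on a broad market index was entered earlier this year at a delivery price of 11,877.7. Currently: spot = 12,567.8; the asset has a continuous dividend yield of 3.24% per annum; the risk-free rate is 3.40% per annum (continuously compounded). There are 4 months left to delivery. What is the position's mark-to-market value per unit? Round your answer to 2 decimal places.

-688.95

Current fair forward for the remaining 4 months: F = S·e^((r − q)·T), (r − q) = 0.0340 − 0.0324 = 0.0016
F = 12567.8 · e^(0.0016 × 4/12) = 12567.8 × 1.00053348 = 12574.5047
Value of long forward = (F − K)·e^(−rT) = (12574.5047 − 11877.7) · e^(−0.0340·4/12)
= 696.8047 × 0.98873065 = 688.95
Short position value = −(long value) = -688.95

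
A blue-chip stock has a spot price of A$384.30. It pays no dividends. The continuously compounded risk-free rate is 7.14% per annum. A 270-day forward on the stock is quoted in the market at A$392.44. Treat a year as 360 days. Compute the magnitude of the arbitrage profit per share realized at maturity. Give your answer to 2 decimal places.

Fair forward: F* = S·e^(carry·T), with carry = r = 0.0714
F* = 384.30 · e^(0.0714 × 270/360) = 384.30 · e^0.053550 = 384.30 × 1.055010 = A$405.4403
Market A$392.44 < fair A$405.4403: forward underpriced → reverse cash-and-carry (short spot, go long the forward).
At maturity, profit = |F_mkt − F*| = |392.44 − 405.4403| = A$13.00 per share

A$13.00 per share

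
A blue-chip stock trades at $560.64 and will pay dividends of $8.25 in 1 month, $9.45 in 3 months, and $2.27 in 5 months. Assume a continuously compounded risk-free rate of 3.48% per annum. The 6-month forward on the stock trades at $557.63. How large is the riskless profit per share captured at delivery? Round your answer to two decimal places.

PV(dividends) I = 8.25·e^(−0.0348·1/12) + 9.45·e^(−0.0348·3/12) + 2.27·e^(−0.0348·5/12) = 19.8316
Fair forward F* = (S − I)·e^(rT) = (560.64 − 19.8316)·e^0.017400 = 540.8084 × 1.017552 = 550.3007
Market $557.63 > fair 550.3007: forward overpriced → cash-and-carry (borrow at r, buy the stock and collect the dividends, short the forward).
Profit at T = |F_mkt − F*| = |557.63 − 550.3007| = $7.33 per share

$7.33 per share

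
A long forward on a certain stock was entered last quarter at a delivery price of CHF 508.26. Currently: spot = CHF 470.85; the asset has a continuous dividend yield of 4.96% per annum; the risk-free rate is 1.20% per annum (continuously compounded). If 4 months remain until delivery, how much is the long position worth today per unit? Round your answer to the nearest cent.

Current fair forward for the remaining 4 months: F = S·e^((r − q)·T), (r − q) = 0.0120 − 0.0496 = -0.0376
F = 470.85 · e^(-0.0376 × 4/12) = 470.85 × 0.987545 = 464.9856
Value of long forward = (F − K)·e^(−rT) = (464.9856 − 508.26) · e^(−0.0120·4/12)
= -43.2744 × 0.996008 = -43.10

-CHF 43.10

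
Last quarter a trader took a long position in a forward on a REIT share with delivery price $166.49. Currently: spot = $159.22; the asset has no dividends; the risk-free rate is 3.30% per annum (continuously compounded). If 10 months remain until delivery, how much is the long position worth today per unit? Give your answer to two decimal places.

-$2.75

Current fair forward for the remaining 10 months: F = S·e^(r·T), r = 0.0330
F = 159.22 · e^(0.0330 × 10/12) = 159.22 × 1.027882 = 163.6594
Value of long forward = (F − K)·e^(−rT) = (163.6594 − 166.49) · e^(−0.0330·10/12)
= -2.8306 × 0.972875 = -2.75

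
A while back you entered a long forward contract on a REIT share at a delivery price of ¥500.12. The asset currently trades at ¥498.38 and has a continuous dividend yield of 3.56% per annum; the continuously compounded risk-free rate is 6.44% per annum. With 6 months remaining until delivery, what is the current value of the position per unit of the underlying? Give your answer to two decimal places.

¥5.31

Current fair forward for the remaining 6 months: F = S·e^((r − q)·T), (r − q) = 0.0644 − 0.0356 = 0.0288
F = 498.38 · e^(0.0288 × 6/12) = 498.38 × 1.014504 = 505.6085
Value of long forward = (F − K)·e^(−rT) = (505.6085 − 500.12) · e^(−0.0644·6/12)
= 5.4885 × 0.968313 = 5.31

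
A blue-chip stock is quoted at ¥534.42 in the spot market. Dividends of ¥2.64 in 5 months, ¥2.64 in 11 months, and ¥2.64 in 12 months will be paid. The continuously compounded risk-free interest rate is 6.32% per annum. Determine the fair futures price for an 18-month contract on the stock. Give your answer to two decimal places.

¥579.27

PV(dividends) I = 2.64·e^(−0.0632·5/12) + 2.64·e^(−0.0632·11/12) + 2.64·e^(−0.0632·12/12)
I = 2.5714 + 2.4914 + 2.4783 = 7.5411
F = (S − I)·e^(rT) = (534.42 − 7.5411) · e^(0.0632·18/12)
= 526.8789 · e^0.094800 = 526.8789 × 1.099439 = ¥579.27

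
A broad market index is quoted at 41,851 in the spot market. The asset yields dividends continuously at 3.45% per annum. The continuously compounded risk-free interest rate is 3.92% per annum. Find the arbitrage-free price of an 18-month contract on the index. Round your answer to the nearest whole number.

F = S·e^((r − q)T) = 41851 · e^((0.0392 − 0.0345) × 18/12)
= 41851 · e^0.007050 = 41851 × 1.007075
F = 42,147

42,147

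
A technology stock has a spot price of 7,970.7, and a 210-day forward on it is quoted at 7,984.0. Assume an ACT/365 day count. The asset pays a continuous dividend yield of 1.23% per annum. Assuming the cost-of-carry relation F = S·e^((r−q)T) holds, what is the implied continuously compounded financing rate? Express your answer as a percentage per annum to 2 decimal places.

1.52%

From F = S·e^((r−q)T): (r − q) = ln(F/S)/T
ln(7984.0/7970.7) = ln(1.001669) = 0.001668
(r − q) = 0.001668 / (210/365) = 0.002899
r = ln(F/S)/T + q = 0.002899 + 0.0123 = 0.015199
r = 1.52%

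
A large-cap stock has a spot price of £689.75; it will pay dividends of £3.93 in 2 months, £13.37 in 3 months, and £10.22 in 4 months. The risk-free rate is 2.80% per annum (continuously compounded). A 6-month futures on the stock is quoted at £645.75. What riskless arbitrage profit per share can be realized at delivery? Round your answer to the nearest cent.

PV(dividends) I = 3.93·e^(−0.0280·2/12) + 13.37·e^(−0.0280·3/12) + 10.22·e^(−0.0280·4/12) = 27.3135
Fair futures F* = (S − I)·e^(rT) = (689.75 − 27.3135)·e^0.014000 = 662.4365 × 1.014098 = 671.7755
Market £645.75 < fair 671.7755: forward underpriced → reverse cash-and-carry (short the stock, invest proceeds at r, pay the dividends, go long the forward).
Profit at T = |F_mkt − F*| = |645.75 − 671.7755| = £26.03 per share

£26.03 per share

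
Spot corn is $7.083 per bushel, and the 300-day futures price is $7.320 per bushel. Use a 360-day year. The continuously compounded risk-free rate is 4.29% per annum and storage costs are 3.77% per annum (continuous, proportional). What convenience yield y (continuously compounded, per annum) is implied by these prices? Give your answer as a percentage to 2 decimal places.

F = S·e^((r+u−y)T) ⇒ (r+u−y) = ln(F/S)/T
ln(7.320/7.083) = 0.032913; /T ⇒ 0.039496
y = r + u − ln(F/S)/T = 0.0429 + 0.0377 − 0.039496 = 0.041104
y = 4.11%

4.11%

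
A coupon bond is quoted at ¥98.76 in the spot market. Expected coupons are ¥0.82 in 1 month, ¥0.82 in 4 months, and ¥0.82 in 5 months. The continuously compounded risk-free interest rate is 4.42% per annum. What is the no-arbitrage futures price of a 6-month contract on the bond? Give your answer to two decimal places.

PV(coupons) I = 0.82·e^(−0.0442·1/12) + 0.82·e^(−0.0442·4/12) + 0.82·e^(−0.0442·5/12)
I = 0.8170 + 0.8080 + 0.8050 = 2.4300
F = (S − I)·e^(rT) = (98.76 − 2.4300) · e^(0.0442·6/12)
= 96.3300 · e^0.022100 = 96.3300 × 1.022346 = ¥98.48

¥98.48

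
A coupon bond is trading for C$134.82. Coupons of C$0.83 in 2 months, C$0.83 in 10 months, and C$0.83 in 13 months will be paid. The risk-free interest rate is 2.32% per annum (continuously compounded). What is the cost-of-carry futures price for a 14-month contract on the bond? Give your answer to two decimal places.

C$136.00

PV(coupons) I = 0.83·e^(−0.0232·2/12) + 0.83·e^(−0.0232·10/12) + 0.83·e^(−0.0232·13/12)
I = 0.8268 + 0.8141 + 0.8094 = 2.4503
F = (S − I)·e^(rT) = (134.82 − 2.4503) · e^(0.0232·14/12)
= 132.3697 · e^0.027067 = 132.3697 × 1.027437 = C$136.00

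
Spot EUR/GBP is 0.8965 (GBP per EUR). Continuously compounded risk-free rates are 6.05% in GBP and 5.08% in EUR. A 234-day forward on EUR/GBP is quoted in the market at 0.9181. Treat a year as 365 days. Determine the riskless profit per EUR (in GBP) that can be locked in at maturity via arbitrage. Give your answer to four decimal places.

0.0160 per EUR (in GBP)

Fair forward: F* = S·e^(carry·T), with carry = (r_GBP − r_EUR) = 0.0605 − 0.0508 = 0.0097
F* = 0.8965 · e^(0.0097 × 234/365) = 0.8965 · e^0.006219 = 0.8965 × 1.006238 = 0.9021
Market 0.9181 > fair 0.9021: forward overpriced → cash-and-carry (buy spot, short the forward).
At maturity, profit = |F_mkt − F*| = |0.9181 − 0.9021| = 0.0160 per EUR (in GBP)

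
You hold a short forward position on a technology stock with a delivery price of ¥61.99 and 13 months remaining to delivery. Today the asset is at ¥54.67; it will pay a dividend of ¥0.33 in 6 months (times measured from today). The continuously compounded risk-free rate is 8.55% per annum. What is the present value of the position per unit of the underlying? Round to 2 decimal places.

PV(remaining dividends) I = 0.33·e^(−0.0855·6/12) = 0.3162
Current forward F = (S − I)·e^(rT) = (54.67 − 0.3162)·e^(0.0855·13/12) = 54.3538 × 1.097050 = 59.6288
Value (long) = (F − K)·e^(−rT) = (59.6288 − 61.99) × 0.911535 = -2.1523
Short position value = −(long value) = ¥2.15

¥2.15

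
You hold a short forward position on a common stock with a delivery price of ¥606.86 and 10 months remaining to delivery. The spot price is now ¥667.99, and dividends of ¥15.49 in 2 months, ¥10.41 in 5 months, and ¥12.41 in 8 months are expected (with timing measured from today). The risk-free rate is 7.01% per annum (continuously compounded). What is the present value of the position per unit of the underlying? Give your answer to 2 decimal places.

-¥58.30

PV(remaining dividends) I = 15.49·e^(−0.0701·2/12) + 10.41·e^(−0.0701·5/12) + 12.41·e^(−0.0701·8/12) = 37.2638
Current forward F = (S − I)·e^(rT) = (667.99 − 37.2638)·e^(0.0701·10/12) = 630.7262 × 1.060157 = 668.6688
Value (long) = (F − K)·e^(−rT) = (668.6688 − 606.86) × 0.943257 = 58.3016
Short position value = −(long value) = -¥58.30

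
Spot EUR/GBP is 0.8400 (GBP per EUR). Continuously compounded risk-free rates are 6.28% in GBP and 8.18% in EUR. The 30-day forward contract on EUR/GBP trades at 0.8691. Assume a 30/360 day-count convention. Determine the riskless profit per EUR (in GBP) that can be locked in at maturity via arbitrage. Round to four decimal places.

Fair forward: F* = S·e^(carry·T), with carry = (r_GBP − r_EUR) = 0.0628 − 0.0818 = -0.0190
F* = 0.8400 · e^(-0.0190 × 30/360) = 0.8400 · e^-0.001583 = 0.8400 × 0.998418 = 0.8387
Market 0.8691 > fair 0.8387: forward overpriced → cash-and-carry (buy spot, short the forward).
At maturity, profit = |F_mkt − F*| = |0.8691 − 0.8387| = 0.0304 per EUR (in GBP)

0.0304 per EUR (in GBP)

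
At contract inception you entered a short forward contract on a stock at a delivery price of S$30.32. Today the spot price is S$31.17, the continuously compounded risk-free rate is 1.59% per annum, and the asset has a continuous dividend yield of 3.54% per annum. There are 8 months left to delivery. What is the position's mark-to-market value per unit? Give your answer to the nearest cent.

Current fair forward for the remaining 8 months: F = S·e^((r − q)·T), (r − q) = 0.0159 − 0.0354 = -0.0195
F = 31.17 · e^(-0.0195 × 8/12) = 31.17 × 0.987084 = 30.7674
Value of long forward = (F − K)·e^(−rT) = (30.7674 − 30.32) · e^(−0.0159·8/12)
= 0.4474 × 0.989456 = 0.44
Short position value = −(long value) = -S$0.44

-S$0.44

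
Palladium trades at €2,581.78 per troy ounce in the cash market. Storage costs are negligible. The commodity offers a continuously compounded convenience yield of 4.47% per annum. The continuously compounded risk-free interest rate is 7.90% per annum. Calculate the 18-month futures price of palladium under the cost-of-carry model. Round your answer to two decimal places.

€2,718.09 per troy ounce

Net carry = r + u − y = 0.0790 + 0.0000 − 0.0447 = 0.0343
F = S·e^((r+u−y)T) = 2581.78 · e^(0.0343 × 18/12) = 2581.78 · e^0.05145000
= 2581.78 × 1.05279655 = €2,718.09 per troy ounce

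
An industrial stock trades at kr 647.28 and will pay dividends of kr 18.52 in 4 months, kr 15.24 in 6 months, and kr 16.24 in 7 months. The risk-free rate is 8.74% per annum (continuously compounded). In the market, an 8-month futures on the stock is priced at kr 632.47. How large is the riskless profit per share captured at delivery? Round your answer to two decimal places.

PV(dividends) I = 18.52·e^(−0.0874·4/12) + 15.24·e^(−0.0874·6/12) + 16.24·e^(−0.0874·7/12) = 48.0094
Fair futures F* = (S − I)·e^(rT) = (647.28 − 48.0094)·e^0.058267 = 599.2706 × 1.059998 = 635.2256
Market kr 632.47 < fair 635.2256: forward underpriced → reverse cash-and-carry (short the stock, invest proceeds at r, pay the dividends, go long the forward).
Profit at T = |F_mkt − F*| = |632.47 − 635.2256| = kr 2.76 per share

kr 2.76 per share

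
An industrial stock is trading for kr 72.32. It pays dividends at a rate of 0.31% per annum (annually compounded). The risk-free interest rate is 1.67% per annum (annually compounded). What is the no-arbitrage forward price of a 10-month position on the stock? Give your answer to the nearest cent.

kr 73.14

F = S · (1+r)^T / (1+q)^T
= 72.32 × 1.013897 / 1.002583 = 72.32 × 1.011285
F = kr 73.14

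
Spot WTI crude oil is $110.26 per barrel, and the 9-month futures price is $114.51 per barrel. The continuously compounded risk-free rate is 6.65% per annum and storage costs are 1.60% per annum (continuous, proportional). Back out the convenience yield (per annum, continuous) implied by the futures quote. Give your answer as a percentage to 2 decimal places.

F = S·e^((r+u−y)T) ⇒ (r+u−y) = ln(F/S)/T
ln(114.51/110.26) = 0.037821; /T ⇒ 0.050428
y = r + u − ln(F/S)/T = 0.0665 + 0.0160 − 0.050428 = 0.032072
y = 3.21%

3.21%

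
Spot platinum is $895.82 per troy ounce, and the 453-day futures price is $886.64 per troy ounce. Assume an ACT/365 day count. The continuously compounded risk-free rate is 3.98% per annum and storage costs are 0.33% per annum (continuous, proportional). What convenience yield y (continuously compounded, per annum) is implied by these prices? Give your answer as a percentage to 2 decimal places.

F = S·e^((r+u−y)T) ⇒ (r+u−y) = ln(F/S)/T
ln(886.64/895.82) = -0.010300; /T ⇒ -0.008299
y = r + u − ln(F/S)/T = 0.0398 + 0.0033 + 0.008299 = 0.051399
y = 5.14%

5.14%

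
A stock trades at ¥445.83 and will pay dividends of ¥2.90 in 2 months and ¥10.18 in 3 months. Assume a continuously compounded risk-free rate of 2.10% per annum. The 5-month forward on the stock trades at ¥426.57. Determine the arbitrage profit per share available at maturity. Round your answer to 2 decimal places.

¥10.05 per share

PV(dividends) I = 2.90·e^(−0.0210·2/12) + 10.18·e^(−0.0210·3/12) = 13.0166
Fair forward F* = (S − I)·e^(rT) = (445.83 − 13.0166)·e^0.008750 = 432.8134 × 1.008788 = 436.6170
Market ¥426.57 < fair 436.6170: forward underpriced → reverse cash-and-carry (short the stock, invest proceeds at r, pay the dividends, go long the forward).
Profit at T = |F_mkt − F*| = |426.57 − 436.6170| = ¥10.05 per share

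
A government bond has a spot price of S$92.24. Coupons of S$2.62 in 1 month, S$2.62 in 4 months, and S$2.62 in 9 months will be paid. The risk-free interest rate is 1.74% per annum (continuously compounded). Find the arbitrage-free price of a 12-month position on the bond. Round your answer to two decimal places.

PV(coupons) I = 2.62·e^(−0.0174·1/12) + 2.62·e^(−0.0174·4/12) + 2.62·e^(−0.0174·9/12)
I = 2.6162 + 2.6048 + 2.5860 = 7.8070
F = (S − I)·e^(rT) = (92.24 − 7.8070) · e^(0.0174·12/12)
= 84.4330 · e^0.017400 = 84.4330 × 1.017552 = S$85.91

S$85.91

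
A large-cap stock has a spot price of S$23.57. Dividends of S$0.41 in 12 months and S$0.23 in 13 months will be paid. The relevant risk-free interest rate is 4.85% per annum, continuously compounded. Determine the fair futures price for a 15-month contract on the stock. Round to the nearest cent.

S$24.40

PV(dividends) I = 0.41·e^(−0.0485·12/12) + 0.23·e^(−0.0485·13/12)
I = 0.3906 + 0.2182 = 0.6088
F = (S − I)·e^(rT) = (23.57 − 0.6088) · e^(0.0485·15/12)
= 22.9612 · e^0.060625 = 22.9612 × 1.062500 = S$24.40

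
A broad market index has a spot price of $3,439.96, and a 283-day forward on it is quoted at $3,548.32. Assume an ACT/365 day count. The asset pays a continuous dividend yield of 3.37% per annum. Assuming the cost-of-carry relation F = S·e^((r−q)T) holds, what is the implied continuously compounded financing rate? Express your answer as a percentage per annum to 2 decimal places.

From F = S·e^((r−q)T): (r − q) = ln(F/S)/T
ln(3548.32/3439.96) = ln(1.031500) = 0.031014
(r − q) = 0.031014 / (283/365) = 0.040000
r = ln(F/S)/T + q = 0.040000 + 0.0337 = 0.073700
r = 7.37%

7.37%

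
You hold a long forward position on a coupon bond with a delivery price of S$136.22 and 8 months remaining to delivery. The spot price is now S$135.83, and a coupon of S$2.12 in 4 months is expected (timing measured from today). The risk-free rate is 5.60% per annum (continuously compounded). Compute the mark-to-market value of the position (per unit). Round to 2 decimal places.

PV(remaining coupons) I = 2.12·e^(−0.0560·4/12) = 2.0808
Current forward F = (S − I)·e^(rT) = (135.83 − 2.0808)·e^(0.0560·8/12) = 133.7492 × 1.038039 = 138.8369
Value (long) = (F − K)·e^(−rT) = (138.8369 − 136.22) × 0.963355 = 2.5210
Value = S$2.52

S$2.52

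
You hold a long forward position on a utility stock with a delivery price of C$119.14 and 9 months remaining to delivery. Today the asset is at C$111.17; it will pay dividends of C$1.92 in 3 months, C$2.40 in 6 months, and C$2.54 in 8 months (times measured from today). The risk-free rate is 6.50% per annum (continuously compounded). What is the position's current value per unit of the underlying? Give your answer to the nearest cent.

PV(remaining dividends) I = 1.92·e^(−0.0650·3/12) + 2.40·e^(−0.0650·6/12) + 2.54·e^(−0.0650·8/12) = 6.6446
Current forward F = (S − I)·e^(rT) = (111.17 − 6.6446)·e^(0.0650·9/12) = 104.5254 × 1.049958 = 109.7473
Value (long) = (F − K)·e^(−rT) = (109.7473 − 119.14) × 0.952419 = -8.9458
Value = -C$8.95

-C$8.95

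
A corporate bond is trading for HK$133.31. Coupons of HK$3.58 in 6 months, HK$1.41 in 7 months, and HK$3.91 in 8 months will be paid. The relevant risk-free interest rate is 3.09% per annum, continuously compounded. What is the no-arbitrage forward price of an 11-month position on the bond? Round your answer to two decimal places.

HK$128.15

PV(coupons) I = 3.58·e^(−0.0309·6/12) + 1.41·e^(−0.0309·7/12) + 3.91·e^(−0.0309·8/12)
I = 3.5251 + 1.3848 + 3.8303 = 8.7402
F = (S − I)·e^(rT) = (133.31 − 8.7402) · e^(0.0309·11/12)
= 124.5698 · e^0.028325 = 124.5698 × 1.028730 = HK$128.15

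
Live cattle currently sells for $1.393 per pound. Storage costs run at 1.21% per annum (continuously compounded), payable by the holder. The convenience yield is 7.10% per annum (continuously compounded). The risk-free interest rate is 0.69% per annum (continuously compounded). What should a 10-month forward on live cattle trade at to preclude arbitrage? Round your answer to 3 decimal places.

Net carry = r + u − y = 0.0069 + 0.0121 − 0.0710 = -0.0520
F = S·e^((r+u−y)T) = 1.393 · e^(-0.0520 × 10/12) = 1.393 · e^-0.043333
= 1.393 × 0.957592 = $1.334 per pound

$1.334 per pound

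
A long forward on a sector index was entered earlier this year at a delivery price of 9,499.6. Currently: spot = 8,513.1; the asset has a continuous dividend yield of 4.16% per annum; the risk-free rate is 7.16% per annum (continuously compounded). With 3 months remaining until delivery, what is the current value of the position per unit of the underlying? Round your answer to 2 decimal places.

Current fair forward for the remaining 3 months: F = S·e^((r − q)·T), (r − q) = 0.0716 − 0.0416 = 0.0300
F = 8513.1 · e^(0.0300 × 3/12) = 8513.1 × 1.00752820 = 8577.1883
Value of long forward = (F − K)·e^(−rT) = (8577.1883 − 9499.6) · e^(−0.0716·3/12)
= -922.4117 × 0.98225925 = -906.05

-906.05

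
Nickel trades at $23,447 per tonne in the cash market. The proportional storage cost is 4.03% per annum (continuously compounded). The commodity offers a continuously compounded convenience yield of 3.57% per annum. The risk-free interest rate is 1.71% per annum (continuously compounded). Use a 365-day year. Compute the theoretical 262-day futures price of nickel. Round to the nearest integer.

$23,815 per tonne

Net carry = r + u − y = 0.0171 + 0.0403 − 0.0357 = 0.0217
F = S·e^((r+u−y)T) = 23447 · e^(0.0217 × 262/365) = 23447 · e^0.015576
= 23447 × 1.015698 = $23,815 per tonne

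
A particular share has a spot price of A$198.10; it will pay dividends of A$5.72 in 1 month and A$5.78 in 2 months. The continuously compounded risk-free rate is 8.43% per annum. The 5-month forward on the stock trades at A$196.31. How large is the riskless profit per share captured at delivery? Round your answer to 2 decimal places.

PV(dividends) I = 5.72·e^(−0.0843·1/12) + 5.78·e^(−0.0843·2/12) = 11.3793
Fair forward F* = (S − I)·e^(rT) = (198.10 − 11.3793)·e^0.035125 = 186.7207 × 1.035749 = 193.3958
Market A$196.31 > fair 193.3958: forward overpriced → cash-and-carry (borrow at r, buy the stock and collect the dividends, short the forward).
Profit at T = |F_mkt − F*| = |196.31 − 193.3958| = A$2.91 per share

A$2.91 per share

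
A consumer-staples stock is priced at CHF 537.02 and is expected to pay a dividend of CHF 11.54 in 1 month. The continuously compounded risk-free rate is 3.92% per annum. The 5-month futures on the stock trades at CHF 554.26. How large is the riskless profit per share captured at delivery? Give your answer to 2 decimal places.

CHF 20.09 per share

PV(dividends) I = 11.54·e^(−0.0392·1/12) = 11.5024
Fair futures F* = (S − I)·e^(rT) = (537.02 − 11.5024)·e^0.016333 = 525.5176 × 1.016467 = 534.1713
Market CHF 554.26 > fair 534.1713: forward overpriced → cash-and-carry (borrow at r, buy the stock and collect the dividends, short the forward).
Profit at T = |F_mkt − F*| = |554.26 − 534.1713| = CHF 20.09 per share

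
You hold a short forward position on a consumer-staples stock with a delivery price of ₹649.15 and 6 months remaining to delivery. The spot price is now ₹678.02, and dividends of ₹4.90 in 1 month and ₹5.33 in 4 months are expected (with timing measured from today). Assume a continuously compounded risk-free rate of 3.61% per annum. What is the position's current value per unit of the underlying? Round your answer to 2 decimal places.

-₹30.33

PV(remaining dividends) I = 4.90·e^(−0.0361·1/12) + 5.33·e^(−0.0361·4/12) = 10.1515
Current forward F = (S − I)·e^(rT) = (678.02 − 10.1515)·e^(0.0361·6/12) = 667.8685 × 1.018214 = 680.0331
Value (long) = (F − K)·e^(−rT) = (680.0331 − 649.15) × 0.982112 = 30.3307
Short position value = −(long value) = -₹30.33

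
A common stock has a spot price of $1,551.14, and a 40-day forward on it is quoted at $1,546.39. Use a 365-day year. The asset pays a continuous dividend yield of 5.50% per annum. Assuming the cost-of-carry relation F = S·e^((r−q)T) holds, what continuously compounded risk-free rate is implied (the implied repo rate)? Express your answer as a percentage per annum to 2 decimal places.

2.70%

From F = S·e^((r−q)T): (r − q) = ln(F/S)/T
ln(1546.39/1551.14) = ln(0.996938) = -0.003067
(r − q) = -0.003067 / (40/365) = -0.027986
r = ln(F/S)/T + q = -0.027986 + 0.0550 = 0.027014
r = 2.70%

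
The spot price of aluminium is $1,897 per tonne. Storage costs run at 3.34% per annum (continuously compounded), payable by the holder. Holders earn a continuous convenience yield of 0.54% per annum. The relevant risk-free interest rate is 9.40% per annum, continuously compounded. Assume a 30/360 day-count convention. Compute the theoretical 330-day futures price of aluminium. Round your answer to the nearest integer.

Net carry = r + u − y = 0.0940 + 0.0334 − 0.0054 = 0.1220
F = S·e^((r+u−y)T) = 1897 · e^(0.1220 × 330/360) = 1897 · e^0.111833
= 1897 × 1.118326 = $2,121 per tonne

$2,121 per tonne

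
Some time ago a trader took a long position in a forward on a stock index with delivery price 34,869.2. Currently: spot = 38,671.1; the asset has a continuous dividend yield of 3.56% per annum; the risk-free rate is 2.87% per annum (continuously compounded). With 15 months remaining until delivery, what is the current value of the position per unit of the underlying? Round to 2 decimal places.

3347.52

Current fair forward for the remaining 15 months: F = S·e^((r − q)·T), (r − q) = 0.0287 − 0.0356 = -0.0069
F = 38671.1 · e^(-0.0069 × 15/12) = 38671.1 × 0.99141209 = 38338.9961
Value of long forward = (F − K)·e^(−rT) = (38338.9961 − 34869.2) · e^(−0.0287·15/12)
= 3469.7961 × 0.96476088 = 3347.52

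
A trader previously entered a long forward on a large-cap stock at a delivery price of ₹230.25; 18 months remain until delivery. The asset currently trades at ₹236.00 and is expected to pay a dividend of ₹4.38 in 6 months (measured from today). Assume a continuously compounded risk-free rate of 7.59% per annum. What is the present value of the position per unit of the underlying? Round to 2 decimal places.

PV(remaining dividends) I = 4.38·e^(−0.0759·6/12) = 4.2169
Current forward F = (S − I)·e^(rT) = (236.00 − 4.2169)·e^(0.0759·18/12) = 231.7831 × 1.120584 = 259.7324
Value (long) = (F − K)·e^(−rT) = (259.7324 − 230.25) × 0.892392 = 26.3099
Value = ₹26.31

₹26.31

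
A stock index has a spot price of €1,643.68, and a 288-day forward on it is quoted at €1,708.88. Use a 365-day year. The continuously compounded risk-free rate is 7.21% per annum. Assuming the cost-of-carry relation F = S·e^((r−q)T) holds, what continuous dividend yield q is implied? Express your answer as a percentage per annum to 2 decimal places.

2.28%

From F = S·e^((r−q)T): (r − q) = ln(F/S)/T
ln(1708.88/1643.68) = ln(1.039667) = 0.038900
(r − q) = 0.038900 / (288/365) = 0.049300
q = r − ln(F/S)/T = 0.0721 − 0.049300 = 0.022800
q = 2.28%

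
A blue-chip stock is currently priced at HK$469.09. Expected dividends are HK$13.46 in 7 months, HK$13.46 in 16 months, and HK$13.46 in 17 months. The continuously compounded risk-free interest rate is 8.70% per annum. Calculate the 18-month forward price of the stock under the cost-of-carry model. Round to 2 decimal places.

HK$492.69

PV(dividends) I = 13.46·e^(−0.0870·7/12) + 13.46·e^(−0.0870·16/12) + 13.46·e^(−0.0870·17/12)
I = 12.7939 + 11.9858 + 11.8992 = 36.6789
F = (S − I)·e^(rT) = (469.09 − 36.6789) · e^(0.0870·18/12)
= 432.4111 · e^0.130500 = 432.4111 × 1.139398 = HK$492.69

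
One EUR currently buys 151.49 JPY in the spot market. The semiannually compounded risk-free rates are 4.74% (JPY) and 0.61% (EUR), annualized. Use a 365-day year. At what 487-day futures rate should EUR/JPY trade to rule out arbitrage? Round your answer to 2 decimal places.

159.96

By covered interest parity, F = S · (1+r_JPY/2)^(2T) / (1+r_EUR/2)^(2T)
= 151.49 × 1.064500 / 1.008160 = 151.49 × 1.055884
F = 159.96 JPY per EUR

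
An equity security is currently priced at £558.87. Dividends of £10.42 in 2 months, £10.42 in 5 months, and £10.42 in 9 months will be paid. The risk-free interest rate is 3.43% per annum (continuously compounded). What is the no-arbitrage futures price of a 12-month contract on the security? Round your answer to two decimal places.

£546.51

PV(dividends) I = 10.42·e^(−0.0343·2/12) + 10.42·e^(−0.0343·5/12) + 10.42·e^(−0.0343·9/12)
I = 10.3606 + 10.2721 + 10.1554 = 30.7881
F = (S − I)·e^(rT) = (558.87 − 30.7881) · e^(0.0343·12/12)
= 528.0819 · e^0.034300 = 528.0819 × 1.034895 = £546.51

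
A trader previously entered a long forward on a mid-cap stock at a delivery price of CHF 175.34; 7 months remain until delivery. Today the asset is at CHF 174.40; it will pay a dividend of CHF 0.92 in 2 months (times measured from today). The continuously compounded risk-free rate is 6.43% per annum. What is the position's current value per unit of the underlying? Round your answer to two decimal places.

CHF 4.60

PV(remaining dividends) I = 0.92·e^(−0.0643·2/12) = 0.9102
Current forward F = (S − I)·e^(rT) = (174.40 − 0.9102)·e^(0.0643·7/12) = 173.4898 × 1.038221 = 180.1208
Value (long) = (F − K)·e^(−rT) = (180.1208 − 175.34) × 0.963186 = 4.6048
Value = CHF 4.60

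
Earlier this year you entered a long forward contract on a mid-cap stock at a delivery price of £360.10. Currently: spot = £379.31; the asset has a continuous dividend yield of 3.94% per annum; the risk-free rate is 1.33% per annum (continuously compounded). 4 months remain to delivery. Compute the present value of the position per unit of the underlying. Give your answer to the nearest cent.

£15.85

Current fair forward for the remaining 4 months: F = S·e^((r − q)·T), (r − q) = 0.0133 − 0.0394 = -0.0261
F = 379.31 · e^(-0.0261 × 4/12) = 379.31 × 0.991338 = 376.0244
Value of long forward = (F − K)·e^(−rT) = (376.0244 − 360.10) · e^(−0.0133·4/12)
= 15.9244 × 0.995576 = 15.85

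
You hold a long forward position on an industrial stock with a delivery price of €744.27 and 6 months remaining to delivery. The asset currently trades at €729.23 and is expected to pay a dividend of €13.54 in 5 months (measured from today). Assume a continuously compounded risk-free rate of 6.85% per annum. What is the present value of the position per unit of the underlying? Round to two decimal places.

PV(remaining dividends) I = 13.54·e^(−0.0685·5/12) = 13.1590
Current forward F = (S − I)·e^(rT) = (729.23 − 13.1590)·e^(0.0685·6/12) = 716.0710 × 1.034843 = 741.0211
Value (long) = (F − K)·e^(−rT) = (741.0211 − 744.27) × 0.966330 = -3.1395
Value = -€3.14

-€3.14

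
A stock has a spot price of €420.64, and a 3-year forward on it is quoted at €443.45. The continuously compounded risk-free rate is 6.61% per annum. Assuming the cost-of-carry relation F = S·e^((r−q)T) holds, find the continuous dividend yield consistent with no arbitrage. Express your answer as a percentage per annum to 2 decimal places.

4.85%

From F = S·e^((r−q)T): (r − q) = ln(F/S)/T
ln(443.45/420.64) = ln(1.054227) = 0.052808
(r − q) = 0.052808 / (3) = 0.017603
q = r − ln(F/S)/T = 0.0661 − 0.017603 = 0.048497
q = 4.85%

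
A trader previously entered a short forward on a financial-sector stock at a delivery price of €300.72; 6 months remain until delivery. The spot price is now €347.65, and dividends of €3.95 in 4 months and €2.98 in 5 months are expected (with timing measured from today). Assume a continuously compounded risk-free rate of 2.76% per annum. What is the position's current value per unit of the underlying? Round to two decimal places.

PV(remaining dividends) I = 3.95·e^(−0.0276·4/12) + 2.98·e^(−0.0276·5/12) = 6.8598
Current forward F = (S − I)·e^(rT) = (347.65 − 6.8598)·e^(0.0276·6/12) = 340.7902 × 1.013896 = 345.5258
Value (long) = (F − K)·e^(−rT) = (345.5258 − 300.72) × 0.986295 = 44.1917
Short position value = −(long value) = -€44.19

-€44.19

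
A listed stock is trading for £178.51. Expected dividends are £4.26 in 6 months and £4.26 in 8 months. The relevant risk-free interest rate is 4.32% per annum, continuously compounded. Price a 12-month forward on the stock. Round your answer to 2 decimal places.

£177.72

PV(dividends) I = 4.26·e^(−0.0432·6/12) + 4.26·e^(−0.0432·8/12)
I = 4.1690 + 4.1391 = 8.3081
F = (S − I)·e^(rT) = (178.51 − 8.3081) · e^(0.0432·12/12)
= 170.2019 · e^0.043200 = 170.2019 × 1.044147 = £177.72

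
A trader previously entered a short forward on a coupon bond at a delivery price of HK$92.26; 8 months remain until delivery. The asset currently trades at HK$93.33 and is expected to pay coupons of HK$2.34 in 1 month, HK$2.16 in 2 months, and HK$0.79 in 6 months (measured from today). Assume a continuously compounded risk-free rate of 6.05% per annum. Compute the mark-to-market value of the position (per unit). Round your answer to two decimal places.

HK$0.52

PV(remaining coupons) I = 2.34·e^(−0.0605·1/12) + 2.16·e^(−0.0605·2/12) + 0.79·e^(−0.0605·6/12) = 5.2330
Current forward F = (S − I)·e^(rT) = (93.33 − 5.2330)·e^(0.0605·8/12) = 88.0970 × 1.041158 = 91.7229
Value (long) = (F − K)·e^(−rT) = (91.7229 − 92.26) × 0.960469 = -0.5159
Short position value = −(long value) = HK$0.52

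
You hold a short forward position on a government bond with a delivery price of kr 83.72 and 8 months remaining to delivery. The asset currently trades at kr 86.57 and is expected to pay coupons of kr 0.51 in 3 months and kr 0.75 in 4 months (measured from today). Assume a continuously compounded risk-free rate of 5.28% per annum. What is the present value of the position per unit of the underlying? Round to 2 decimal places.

-kr 4.51

PV(remaining coupons) I = 0.51·e^(−0.0528·3/12) + 0.75·e^(−0.0528·4/12) = 1.2402
Current forward F = (S − I)·e^(rT) = (86.57 − 1.2402)·e^(0.0528·8/12) = 85.3298 × 1.035827 = 88.3869
Value (long) = (F − K)·e^(−rT) = (88.3869 − 83.72) × 0.965412 = 4.5055
Short position value = −(long value) = -kr 4.51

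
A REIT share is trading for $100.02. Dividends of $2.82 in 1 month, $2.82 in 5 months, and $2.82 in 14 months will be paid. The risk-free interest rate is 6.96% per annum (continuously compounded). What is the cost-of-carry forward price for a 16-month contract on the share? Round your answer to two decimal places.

$100.81

PV(dividends) I = 2.82·e^(−0.0696·1/12) + 2.82·e^(−0.0696·5/12) + 2.82·e^(−0.0696·14/12)
I = 2.8037 + 2.7394 + 2.6001 = 8.1432
F = (S − I)·e^(rT) = (100.02 − 8.1432) · e^(0.0696·16/12)
= 91.8768 · e^0.092800 = 91.8768 × 1.097242 = $100.81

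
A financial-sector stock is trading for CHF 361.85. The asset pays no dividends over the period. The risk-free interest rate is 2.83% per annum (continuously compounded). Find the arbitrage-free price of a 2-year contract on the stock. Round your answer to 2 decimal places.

CHF 382.92

F = S·e^(rT) = 361.85 · e^(0.0283 × 2)
= 361.85 · e^0.056600 = 361.85 × 1.058232
F = CHF 382.92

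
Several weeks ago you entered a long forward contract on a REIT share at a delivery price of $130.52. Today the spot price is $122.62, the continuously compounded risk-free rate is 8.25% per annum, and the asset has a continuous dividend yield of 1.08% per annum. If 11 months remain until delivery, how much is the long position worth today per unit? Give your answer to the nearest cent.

Current fair forward for the remaining 11 months: F = S·e^((r − q)·T), (r − q) = 0.0825 − 0.0108 = 0.0717
F = 122.62 · e^(0.0717 × 11/12) = 122.62 × 1.067933 = 130.9499
Value of long forward = (F − K)·e^(−rT) = (130.9499 − 130.52) · e^(−0.0825·11/12)
= 0.4299 × 0.927164 = 0.40

$0.40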